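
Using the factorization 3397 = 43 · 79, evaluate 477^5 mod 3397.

164

Mod 43: 477 ≡ 4; 4^5 ≡ 35 (mod 43).
Mod 79: 477 ≡ 3; 3^5 ≡ 6 (mod 79).
Combine by CRT: x ≡ 35 (mod 43), x ≡ 6 (mod 79) ⇒ x ≡ 164 (mod 3397).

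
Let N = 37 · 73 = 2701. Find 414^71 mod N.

Mod 37: 414 ≡ 7; by Fermat, exponent reduces to 71 mod 36 = 35; 7^35 ≡ 16 (mod 37).
Mod 73: 414 ≡ 49; 49^71 ≡ 3 (mod 73).
Combine by CRT: x ≡ 16 (mod 37), x ≡ 3 (mod 73) ⇒ x ≡ 1755 (mod 2701).

1755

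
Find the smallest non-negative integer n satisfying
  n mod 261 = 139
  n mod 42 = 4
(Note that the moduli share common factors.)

Combine the congruences pairwise.
gcd(261, 42) = 3 and 3 | (4 − 139), so the pair is consistent; merging gives n ≡ 3532 (mod 3654), where 3654 = lcm(261, 42).
The solution is unique modulo lcm(261, 42) = 3654.

3532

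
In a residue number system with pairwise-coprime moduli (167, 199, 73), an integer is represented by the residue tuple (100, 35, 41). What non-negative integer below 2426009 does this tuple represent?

From x ≡ 100 (mod 167) write x = 100 + 167t. Substituting into x ≡ 35 (mod 199) gives 167t ≡ 134 (mod 199), and since 167⁻¹ ≡ 143 (mod 199), t ≡ 58. Hence x ≡ 100 + 167·58 = 9786 (mod 33233).
From x ≡ 9786 (mod 33233) write x = 9786 + 33233t. Substituting into x ≡ 41 (mod 73) gives 33233t ≡ 37 (mod 73), and since 18⁻¹ ≡ 69 (mod 73), t ≡ 71. Hence x ≡ 9786 + 33233·71 = 2369329 (mod 2426009).

2369329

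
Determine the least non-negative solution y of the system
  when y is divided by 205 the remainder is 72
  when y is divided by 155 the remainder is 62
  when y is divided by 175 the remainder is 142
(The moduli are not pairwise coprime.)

Combine the congruences pairwise.
gcd(205, 155) = 5 and 5 | (62 − 72), so the pair is consistent; merging gives y ≡ 1302 (mod 6355), where 6355 = lcm(205, 155).
gcd(6355, 175) = 5 and 5 | (142 − 1302), so the pair is consistent; merging gives y ≡ 211017 (mod 222425), where 222425 = lcm(6355, 175).
The solution is unique modulo lcm(205, 155, 175) = 222425.

211017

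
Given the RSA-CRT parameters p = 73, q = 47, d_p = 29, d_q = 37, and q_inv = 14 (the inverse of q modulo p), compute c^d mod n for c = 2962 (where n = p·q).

2727

m₁ = c^(d_p) mod p: c ≡ 42 (mod 73), and 42^29 mod 73 = 26.
m₂ = c^(d_q) mod q: c ≡ 1 (mod 47), and 1^37 mod 47 = 1.
h = q_inv·(m₁ − m₂) mod p = 14·(26 − 1) mod 73 = 58.
m = m₂ + h·q = 1 + 58·47 = 2727.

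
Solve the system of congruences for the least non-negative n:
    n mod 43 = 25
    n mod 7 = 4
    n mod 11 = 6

2734

The moduli are pairwise coprime; M = 43·7·11 = 3311.
M/43 = 77; 77 ≡ 34 (mod 43); 34·19 ≡ 1, so inverse 19.
M/7 = 473; 473 ≡ 4 (mod 7); 4·2 ≡ 1, so inverse 2.
M/11 = 301; 301 ≡ 4 (mod 11); 4·3 ≡ 1, so inverse 3.
n ≡ 25·77·19 + 4·473·2 + 6·301·3 = 45777.
45777 mod 3311 = 2734.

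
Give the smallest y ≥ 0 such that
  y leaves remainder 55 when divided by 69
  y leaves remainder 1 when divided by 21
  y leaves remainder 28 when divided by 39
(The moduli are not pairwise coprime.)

gcd(69, 21) = 3 and 3 | (1 − 55), so the pair is consistent; merging gives y ≡ 400 (mod 483), where 483 = lcm(69, 21).
gcd(483, 39) = 3 and 3 | (28 − 400), so the pair is consistent; merging gives y ≡ 4747 (mod 6279), where 6279 = lcm(483, 39).
The solution is unique modulo lcm(69, 21, 39) = 6279.

4747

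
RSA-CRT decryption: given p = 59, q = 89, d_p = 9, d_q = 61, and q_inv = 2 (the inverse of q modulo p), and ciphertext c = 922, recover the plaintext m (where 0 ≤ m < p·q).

m₁ = c^(d_p) mod p: c ≡ 37 (mod 59), and 37^9 mod 59 = 55.
m₂ = c^(d_q) mod q: c ≡ 32 (mod 89), and 32^61 mod 89 = 78.
h = q_inv·(m₁ − m₂) mod p = 2·(55 − 78) mod 59 = 13.
m = m₂ + h·q = 78 + 13·89 = 1235.

1235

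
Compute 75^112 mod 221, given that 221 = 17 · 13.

120

Mod 17: 75 ≡ 7; since 16 | 112, by Fermat 7^112 ≡ 1 (mod 17).
Mod 13: 75 ≡ 10; by Fermat, exponent reduces to 112 mod 12 = 4; 10^4 ≡ 3 (mod 13).
Combine by CRT: x ≡ 1 (mod 17), x ≡ 3 (mod 13) ⇒ x ≡ 120 (mod 221).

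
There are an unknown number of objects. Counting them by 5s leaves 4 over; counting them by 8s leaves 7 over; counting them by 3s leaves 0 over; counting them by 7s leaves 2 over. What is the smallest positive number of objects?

From N ≡ 4 (mod 5) write N = 4 + 5t. Substituting into N ≡ 7 (mod 8) gives 5t ≡ 3 (mod 8), and since 5⁻¹ ≡ 5 (mod 8), t ≡ 7. Hence N ≡ 4 + 5·7 = 39 (mod 40).
From N ≡ 39 (mod 40) write N = 39 + 40t. Substituting into N ≡ 0 (mod 3) gives 40t ≡ 0 (mod 3), and since 1⁻¹ ≡ 1 (mod 3), t ≡ 0. Hence N ≡ 39 + 40·0 = 39 (mod 120).
From N ≡ 39 (mod 120) write N = 39 + 120t. Substituting into N ≡ 2 (mod 7) gives 120t ≡ 5 (mod 7), and since 1⁻¹ ≡ 1 (mod 7), t ≡ 5. Hence N ≡ 39 + 120·5 = 639 (mod 840).

639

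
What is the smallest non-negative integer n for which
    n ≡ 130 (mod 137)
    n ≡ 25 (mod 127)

From n ≡ 130 (mod 137) write n = 130 + 137t. Substituting into n ≡ 25 (mod 127) gives 137t ≡ 22 (mod 127), and since 10⁻¹ ≡ 89 (mod 127), t ≡ 53. Hence n ≡ 130 + 137·53 = 7391 (mod 17399).

7391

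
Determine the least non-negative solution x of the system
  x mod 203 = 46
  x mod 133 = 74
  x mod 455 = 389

gcd(203, 133) = 7 and 7 | (74 − 46), so the pair is consistent; merging gives x ≡ 1670 (mod 3857), where 3857 = lcm(203, 133).
gcd(3857, 455) = 7 and 7 | (389 − 1670), so the pair is consistent; merging gives x ≡ 221519 (mod 250705), where 250705 = lcm(3857, 455).
The solution is unique modulo lcm(203, 133, 455) = 250705.

221519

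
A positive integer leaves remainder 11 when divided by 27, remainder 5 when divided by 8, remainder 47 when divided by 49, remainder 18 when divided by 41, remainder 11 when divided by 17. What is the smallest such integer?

The moduli are pairwise coprime; M = 27·8·49·41·17 = 7377048.
M/27 = 273224; 273224 ≡ 11 (mod 27); 11·5 ≡ 1, so inverse 5.
M/8 = 922131; 922131 ≡ 3 (mod 8); 3·3 ≡ 1, so inverse 3.
M/49 = 150552; 150552 ≡ 24 (mod 49); 24·47 ≡ 1, so inverse 47.
M/41 = 179928; 179928 ≡ 20 (mod 41); 20·39 ≡ 1, so inverse 39.
M/17 = 433944; 433944 ≡ 2 (mod 17); 2·9 ≡ 1, so inverse 9.
N ≡ 11·273224·5 + 5·922131·3 + 47·150552·47 + 18·179928·39 + 11·433944·9 = 530698565.
530698565 mod 7377048 = 6928157.

6928157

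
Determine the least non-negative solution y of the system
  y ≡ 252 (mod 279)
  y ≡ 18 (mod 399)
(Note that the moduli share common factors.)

32337

Combine the congruences pairwise.
gcd(279, 399) = 3 and 3 | (18 − 252), so the pair is consistent; merging gives y ≡ 32337 (mod 37107), where 37107 = lcm(279, 399).
The solution is unique modulo lcm(279, 399) = 37107.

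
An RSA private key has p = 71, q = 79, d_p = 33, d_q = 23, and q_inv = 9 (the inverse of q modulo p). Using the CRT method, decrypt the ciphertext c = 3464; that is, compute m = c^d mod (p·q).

m₁ = c^(d_p) mod p: c ≡ 56 (mod 71), and 56^33 mod 71 = 65.
m₂ = c^(d_q) mod q: c ≡ 67 (mod 79), and 67^23 mod 79 = 8.
h = q_inv·(m₁ − m₂) mod p = 9·(65 − 8) mod 71 = 16.
m = m₂ + h·q = 8 + 16·79 = 1272.

1272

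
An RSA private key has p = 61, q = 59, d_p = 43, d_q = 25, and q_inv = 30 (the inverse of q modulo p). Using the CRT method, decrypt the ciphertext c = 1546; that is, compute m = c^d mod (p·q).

m₁ = c^(d_p) mod p: c ≡ 21 (mod 61), and 21^43 mod 61 = 40.
m₂ = c^(d_q) mod q: c ≡ 12 (mod 59), and 12^25 mod 59 = 35.
h = q_inv·(m₁ − m₂) mod p = 30·(40 − 35) mod 61 = 28.
m = m₂ + h·q = 35 + 28·59 = 1687.

1687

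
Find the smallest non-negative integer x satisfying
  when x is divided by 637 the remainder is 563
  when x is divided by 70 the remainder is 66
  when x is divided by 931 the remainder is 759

gcd(637, 70) = 7 and 7 | (66 − 563), so the pair is consistent; merging gives x ≡ 6296 (mod 6370), where 6370 = lcm(637, 70).
gcd(6370, 931) = 49 and 49 | (759 − 6296), so the pair is consistent; merging gives x ≡ 44516 (mod 121030), where 121030 = lcm(6370, 931).
The solution is unique modulo lcm(637, 70, 931) = 121030.

44516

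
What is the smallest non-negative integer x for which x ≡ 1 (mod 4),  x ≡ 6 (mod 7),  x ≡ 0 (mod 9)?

153

From x ≡ 1 (mod 4) write x = 1 + 4t. Substituting into x ≡ 6 (mod 7) gives 4t ≡ 5 (mod 7), and since 4⁻¹ ≡ 2 (mod 7), t ≡ 3. Hence x ≡ 1 + 4·3 = 13 (mod 28).
From x ≡ 13 (mod 28) write x = 13 + 28t. Substituting into x ≡ 0 (mod 9) gives 28t ≡ 5 (mod 9), and since 1⁻¹ ≡ 1 (mod 9), t ≡ 5. Hence x ≡ 13 + 28·5 = 153 (mod 252).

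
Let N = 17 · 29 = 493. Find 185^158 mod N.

149

Mod 17: 185 ≡ 15; by Fermat, exponent reduces to 158 mod 16 = 14; 15^14 ≡ 13 (mod 17).
Mod 29: 185 ≡ 11; by Fermat, exponent reduces to 158 mod 28 = 18; 11^18 ≡ 4 (mod 29).
Combine by CRT: x ≡ 13 (mod 17), x ≡ 4 (mod 29) ⇒ x ≡ 149 (mod 493).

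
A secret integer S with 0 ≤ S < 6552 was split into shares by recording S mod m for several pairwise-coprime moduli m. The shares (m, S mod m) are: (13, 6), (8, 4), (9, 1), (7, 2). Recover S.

Combine the congruences pairwise.
From S ≡ 6 (mod 13) write S = 6 + 13t. Substituting into S ≡ 4 (mod 8) gives 13t ≡ 6 (mod 8), and since 5⁻¹ ≡ 5 (mod 8), t ≡ 6. Hence S ≡ 6 + 13·6 = 84 (mod 104).
From S ≡ 84 (mod 104) write S = 84 + 104t. Substituting into S ≡ 1 (mod 9) gives 104t ≡ 7 (mod 9), and since 5⁻¹ ≡ 2 (mod 9), t ≡ 5. Hence S ≡ 84 + 104·5 = 604 (mod 936).
From S ≡ 604 (mod 936) write S = 604 + 936t. Substituting into S ≡ 2 (mod 7) gives 936t ≡ 0 (mod 7), and since 5⁻¹ ≡ 3 (mod 7), t ≡ 0. Hence S ≡ 604 + 936·0 = 604 (mod 6552).

604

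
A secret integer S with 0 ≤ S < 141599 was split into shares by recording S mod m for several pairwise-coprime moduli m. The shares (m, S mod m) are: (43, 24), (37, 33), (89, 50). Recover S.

5657

From S ≡ 24 (mod 43) write S = 24 + 43t. Substituting into S ≡ 33 (mod 37) gives 43t ≡ 9 (mod 37), and since 6⁻¹ ≡ 31 (mod 37), t ≡ 20. Hence S ≡ 24 + 43·20 = 884 (mod 1591).
From S ≡ 884 (mod 1591) write S = 884 + 1591t. Substituting into S ≡ 50 (mod 89) gives 1591t ≡ 56 (mod 89), and since 78⁻¹ ≡ 8 (mod 89), t ≡ 3. Hence S ≡ 884 + 1591·3 = 5657 (mod 141599).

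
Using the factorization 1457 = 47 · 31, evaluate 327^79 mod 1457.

Mod 47: 327 ≡ 45; by Fermat, exponent reduces to 79 mod 46 = 33; 45^33 ≡ 10 (mod 47).
Mod 31: 327 ≡ 17; by Fermat, exponent reduces to 79 mod 30 = 19; 17^19 ≡ 24 (mod 31).
Combine by CRT: x ≡ 10 (mod 47), x ≡ 24 (mod 31) ⇒ x ≡ 1326 (mod 1457).

1326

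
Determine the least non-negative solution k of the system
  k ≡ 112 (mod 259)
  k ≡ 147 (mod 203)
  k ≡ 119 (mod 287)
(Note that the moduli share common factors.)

119511

gcd(259, 203) = 7 and 7 | (147 − 112), so the pair is consistent; merging gives k ≡ 6846 (mod 7511), where 7511 = lcm(259, 203).
gcd(7511, 287) = 7 and 7 | (119 − 6846), so the pair is consistent; merging gives k ≡ 119511 (mod 307951), where 307951 = lcm(7511, 287).
The solution is unique modulo lcm(259, 203, 287) = 307951.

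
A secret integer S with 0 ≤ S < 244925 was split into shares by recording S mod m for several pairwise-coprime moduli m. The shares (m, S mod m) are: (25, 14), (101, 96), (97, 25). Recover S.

44839

The moduli are pairwise coprime; N = 25·101·97 = 244925.
N/25 = 9797; 9797 ≡ 22 (mod 25); 22·8 ≡ 1, so inverse 8.
N/101 = 2425; 2425 ≡ 1 (mod 101), inverse 1.
N/97 = 2525; 2525 ≡ 3 (mod 97); 3·65 ≡ 1, so inverse 65.
S ≡ 14·9797·8 + 96·2425·1 + 25·2525·65 = 5433189.
5433189 mod 244925 = 44839.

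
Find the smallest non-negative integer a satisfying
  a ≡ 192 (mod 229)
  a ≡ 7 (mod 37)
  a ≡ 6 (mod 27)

Combine the congruences pairwise.
From a ≡ 192 (mod 229) write a = 192 + 229t. Substituting into a ≡ 7 (mod 37) gives 229t ≡ 0 (mod 37), and since 7⁻¹ ≡ 16 (mod 37), t ≡ 0. Hence a ≡ 192 + 229·0 = 192 (mod 8473).
From a ≡ 192 (mod 8473) write a = 192 + 8473t. Substituting into a ≡ 6 (mod 27) gives 8473t ≡ 3 (mod 27), and since 22⁻¹ ≡ 16 (mod 27), t ≡ 21. Hence a ≡ 192 + 8473·21 = 178125 (mod 228771).

178125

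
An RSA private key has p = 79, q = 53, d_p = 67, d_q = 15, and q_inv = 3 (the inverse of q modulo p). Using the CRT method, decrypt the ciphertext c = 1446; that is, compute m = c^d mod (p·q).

1762

m₁ = c^(d_p) mod p: c ≡ 24 (mod 79), and 24^67 mod 79 = 24.
m₂ = c^(d_q) mod q: c ≡ 15 (mod 53), and 15^15 mod 53 = 13.
h = q_inv·(m₁ − m₂) mod p = 3·(24 − 13) mod 79 = 33.
m = m₂ + h·q = 13 + 33·53 = 1762.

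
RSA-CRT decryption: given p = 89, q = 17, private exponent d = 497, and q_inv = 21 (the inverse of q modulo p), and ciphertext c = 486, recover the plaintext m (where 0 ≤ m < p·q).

520

d_p = d mod (p−1) = 497 mod 88 = 57; d_q = d mod (q−1) = 1.
m₁ = c^(d_p) mod p: c ≡ 41 (mod 89), and 41^57 mod 89 = 75.
m₂ = c^(d_q) mod q: c ≡ 10 (mod 17), and 10^1 mod 17 = 10.
h = q_inv·(m₁ − m₂) mod p = 21·(75 − 10) mod 89 = 30.
m = m₂ + h·q = 10 + 30·17 = 520.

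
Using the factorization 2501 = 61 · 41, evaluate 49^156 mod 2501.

Mod 61: 49 ≡ 49; by Fermat, exponent reduces to 156 mod 60 = 36; 49^36 ≡ 34 (mod 61).
Mod 41: 49 ≡ 8; by Fermat, exponent reduces to 156 mod 40 = 36; 8^36 ≡ 10 (mod 41).
Combine by CRT: x ≡ 34 (mod 61), x ≡ 10 (mod 41) ⇒ x ≡ 461 (mod 2501).

461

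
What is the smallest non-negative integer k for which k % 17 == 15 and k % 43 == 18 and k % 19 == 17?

12918

The moduli are pairwise coprime; N = 17·43·19 = 13889.
N/17 = 817; 817 ≡ 1 (mod 17), inverse 1.
N/43 = 323; 323 ≡ 22 (mod 43); 22·2 ≡ 1, so inverse 2.
N/19 = 731; 731 ≡ 9 (mod 19); 9·17 ≡ 1, so inverse 17.
k ≡ 15·817·1 + 18·323·2 + 17·731·17 = 235142.
235142 mod 13889 = 12918.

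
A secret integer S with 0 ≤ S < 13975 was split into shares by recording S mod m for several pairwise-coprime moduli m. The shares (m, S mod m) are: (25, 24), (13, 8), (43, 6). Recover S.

7574

From S ≡ 24 (mod 25) write S = 24 + 25t. Substituting into S ≡ 8 (mod 13) gives 25t ≡ 10 (mod 13), and since 12⁻¹ ≡ 12 (mod 13), t ≡ 3. Hence S ≡ 24 + 25·3 = 99 (mod 325).
From S ≡ 99 (mod 325) write S = 99 + 325t. Substituting into S ≡ 6 (mod 43) gives 325t ≡ 36 (mod 43), and since 24⁻¹ ≡ 9 (mod 43), t ≡ 23. Hence S ≡ 99 + 325·23 = 7574 (mod 13975).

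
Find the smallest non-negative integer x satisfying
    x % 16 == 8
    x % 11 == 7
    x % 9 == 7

The moduli are pairwise coprime; N = 16·11·9 = 1584.
N/16 = 99; 99 ≡ 3 (mod 16); 3·11 ≡ 1, so inverse 11.
N/11 = 144; 144 ≡ 1 (mod 11), inverse 1.
N/9 = 176; 176 ≡ 5 (mod 9); 5·2 ≡ 1, so inverse 2.
x ≡ 8·99·11 + 7·144·1 + 7·176·2 = 12184.
12184 mod 1584 = 1096.

1096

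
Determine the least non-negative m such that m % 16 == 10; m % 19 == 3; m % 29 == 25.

The moduli are pairwise coprime; N = 16·19·29 = 8816.
N/16 = 551; 551 ≡ 7 (mod 16); 7·7 ≡ 1, so inverse 7.
N/19 = 464; 464 ≡ 8 (mod 19); 8·12 ≡ 1, so inverse 12.
N/29 = 304; 304 ≡ 14 (mod 29); 14·27 ≡ 1, so inverse 27.
m ≡ 10·551·7 + 3·464·12 + 25·304·27 = 260474.
260474 mod 8816 = 4810.

4810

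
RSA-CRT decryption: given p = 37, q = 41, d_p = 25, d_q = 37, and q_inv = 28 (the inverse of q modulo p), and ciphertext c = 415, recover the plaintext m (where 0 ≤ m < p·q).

m₁ = c^(d_p) mod p: c ≡ 8 (mod 37), and 8^25 mod 37 = 8.
m₂ = c^(d_q) mod q: c ≡ 5 (mod 41), and 5^37 mod 41 = 21.
h = q_inv·(m₁ − m₂) mod p = 28·(8 − 21) mod 37 = 6.
m = m₂ + h·q = 21 + 6·41 = 267.

267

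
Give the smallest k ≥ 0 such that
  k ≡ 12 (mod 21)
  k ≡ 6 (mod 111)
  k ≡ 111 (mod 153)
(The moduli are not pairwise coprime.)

Combine the congruences pairwise.
gcd(21, 111) = 3 and 3 | (6 − 12), so the pair is consistent; merging gives k ≡ 117 (mod 777), where 777 = lcm(21, 111).
gcd(777, 153) = 3 and 3 | (111 − 117), so the pair is consistent; merging gives k ≡ 19542 (mod 39627), where 39627 = lcm(777, 153).
The solution is unique modulo lcm(21, 111, 153) = 39627.

19542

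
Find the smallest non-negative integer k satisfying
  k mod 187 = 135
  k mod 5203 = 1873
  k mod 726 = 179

gcd(187, 5203) = 11 and 11 | (1873 − 135), so the pair is consistent; merging gives k ≡ 69512 (mod 88451), where 88451 = lcm(187, 5203).
gcd(88451, 726) = 121 and 121 | (179 − 69512), so the pair is consistent; merging gives k ≡ 334865 (mod 530706), where 530706 = lcm(88451, 726).
The solution is unique modulo lcm(187, 5203, 726) = 530706.

334865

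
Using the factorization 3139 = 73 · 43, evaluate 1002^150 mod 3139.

Mod 73: 1002 ≡ 53; by Fermat, exponent reduces to 150 mod 72 = 6; 53^6 ≡ 24 (mod 73).
Mod 43: 1002 ≡ 13; by Fermat, exponent reduces to 150 mod 42 = 24; 13^24 ≡ 4 (mod 43).
Combine by CRT: x ≡ 24 (mod 73), x ≡ 4 (mod 43) ⇒ x ≡ 2068 (mod 3139).

2068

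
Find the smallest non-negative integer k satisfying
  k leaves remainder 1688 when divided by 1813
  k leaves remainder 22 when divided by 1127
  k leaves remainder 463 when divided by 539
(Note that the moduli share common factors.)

444060

Combine the congruences pairwise.
gcd(1813, 1127) = 49 and 49 | (22 − 1688), so the pair is consistent; merging gives k ≡ 27070 (mod 41699), where 41699 = lcm(1813, 1127).
gcd(41699, 539) = 49 and 49 | (463 − 27070), so the pair is consistent; merging gives k ≡ 444060 (mod 458689), where 458689 = lcm(41699, 539).
The solution is unique modulo lcm(1813, 1127, 539) = 458689.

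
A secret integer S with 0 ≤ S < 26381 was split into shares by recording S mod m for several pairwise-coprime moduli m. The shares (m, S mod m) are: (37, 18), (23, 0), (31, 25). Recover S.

Combine the congruences pairwise.
From S ≡ 18 (mod 37) write S = 18 + 37t. Substituting into S ≡ 0 (mod 23) gives 37t ≡ 5 (mod 23), and since 14⁻¹ ≡ 5 (mod 23), t ≡ 2. Hence S ≡ 18 + 37·2 = 92 (mod 851).
From S ≡ 92 (mod 851) write S = 92 + 851t. Substituting into S ≡ 25 (mod 31) gives 851t ≡ 26 (mod 31), and since 14⁻¹ ≡ 20 (mod 31), t ≡ 24. Hence S ≡ 92 + 851·24 = 20516 (mod 26381).

20516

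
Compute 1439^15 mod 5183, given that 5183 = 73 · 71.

Mod 73: 1439 ≡ 52; 52^15 ≡ 63 (mod 73).
Mod 71: 1439 ≡ 19; 19^15 ≡ 32 (mod 71).
Combine by CRT: x ≡ 63 (mod 73), x ≡ 32 (mod 71) ⇒ x ≡ 1523 (mod 5183).

1523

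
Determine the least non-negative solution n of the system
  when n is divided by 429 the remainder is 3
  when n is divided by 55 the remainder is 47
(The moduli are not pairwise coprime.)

Combine the congruences pairwise.
gcd(429, 55) = 11 and 11 | (47 − 3), so the pair is consistent; merging gives n ≡ 432 (mod 2145), where 2145 = lcm(429, 55).
The solution is unique modulo lcm(429, 55) = 2145.

432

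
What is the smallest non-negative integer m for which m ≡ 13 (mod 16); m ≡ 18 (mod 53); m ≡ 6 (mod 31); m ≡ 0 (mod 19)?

301853

The moduli are pairwise coprime; N = 16·53·31·19 = 499472.
N/16 = 31217; 31217 ≡ 1 (mod 16), inverse 1.
N/53 = 9424; 9424 ≡ 43 (mod 53); 43·37 ≡ 1, so inverse 37.
N/31 = 16112; 16112 ≡ 23 (mod 31); 23·27 ≡ 1, so inverse 27.
N/19 = 26288; 26288 ≡ 11 (mod 19); 11·7 ≡ 1, so inverse 7.
m ≡ 13·31217·1 + 18·9424·37 + 6·16112·27 + 0·26288·7 = 9292349.
9292349 mod 499472 = 301853.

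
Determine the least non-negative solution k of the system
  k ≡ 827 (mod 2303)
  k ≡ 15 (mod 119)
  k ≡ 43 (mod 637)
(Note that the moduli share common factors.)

295611

gcd(2303, 119) = 7 and 7 | (15 − 827), so the pair is consistent; merging gives k ≡ 21554 (mod 39151), where 39151 = lcm(2303, 119).
gcd(39151, 637) = 49 and 49 | (43 − 21554), so the pair is consistent; merging gives k ≡ 295611 (mod 508963), where 508963 = lcm(39151, 637).
The solution is unique modulo lcm(2303, 119, 637) = 508963.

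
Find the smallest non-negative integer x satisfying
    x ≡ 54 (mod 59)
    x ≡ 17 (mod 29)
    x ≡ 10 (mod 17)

13270

The moduli are pairwise coprime; N = 59·29·17 = 29087.
N/59 = 493; 493 ≡ 21 (mod 59); 21·45 ≡ 1, so inverse 45.
N/29 = 1003; 1003 ≡ 17 (mod 29); 17·12 ≡ 1, so inverse 12.
N/17 = 1711; 1711 ≡ 11 (mod 17); 11·14 ≡ 1, so inverse 14.
x ≡ 54·493·45 + 17·1003·12 + 10·1711·14 = 1642142.
1642142 mod 29087 = 13270.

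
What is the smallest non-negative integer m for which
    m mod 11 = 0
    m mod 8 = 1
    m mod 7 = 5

The moduli are pairwise coprime; N = 11·8·7 = 616.
N/11 = 56; 56 ≡ 1 (mod 11), inverse 1.
N/8 = 77; 77 ≡ 5 (mod 8); 5·5 ≡ 1, so inverse 5.
N/7 = 88; 88 ≡ 4 (mod 7); 4·2 ≡ 1, so inverse 2.
m ≡ 0·56·1 + 1·77·5 + 5·88·2 = 1265.
1265 mod 616 = 33.

33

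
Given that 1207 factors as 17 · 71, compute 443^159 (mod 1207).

Mod 17: 443 ≡ 1; by Fermat, exponent reduces to 159 mod 16 = 15; 1^15 ≡ 1 (mod 17).
Mod 71: 443 ≡ 17; by Fermat, exponent reduces to 159 mod 70 = 19; 17^19 ≡ 46 (mod 71).
Combine by CRT: x ≡ 1 (mod 17), x ≡ 46 (mod 71) ⇒ x ≡ 188 (mod 1207).

188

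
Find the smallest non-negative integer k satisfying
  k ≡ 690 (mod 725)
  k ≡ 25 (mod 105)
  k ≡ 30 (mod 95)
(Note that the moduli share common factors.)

254440

Combine the congruences pairwise.
gcd(725, 105) = 5 and 5 | (25 − 690), so the pair is consistent; merging gives k ≡ 10840 (mod 15225), where 15225 = lcm(725, 105).
gcd(15225, 95) = 5 and 5 | (30 − 10840), so the pair is consistent; merging gives k ≡ 254440 (mod 289275), where 289275 = lcm(15225, 95).
The solution is unique modulo lcm(725, 105, 95) = 289275.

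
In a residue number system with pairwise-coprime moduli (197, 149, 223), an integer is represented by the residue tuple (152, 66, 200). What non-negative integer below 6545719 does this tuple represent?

5575646

The moduli are pairwise coprime; N = 197·149·223 = 6545719.
N/197 = 33227; 33227 ≡ 131 (mod 197); 131·194 ≡ 1, so inverse 194.
N/149 = 43931; 43931 ≡ 125 (mod 149); 125·31 ≡ 1, so inverse 31.
N/223 = 29353; 29353 ≡ 140 (mod 223); 140·180 ≡ 1, so inverse 180.
x ≡ 152·33227·194 + 66·43931·31 + 200·29353·180 = 2126388602.
2126388602 mod 6545719 = 5575646.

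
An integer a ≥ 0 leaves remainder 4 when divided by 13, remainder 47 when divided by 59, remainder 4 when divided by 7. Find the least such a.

2643

From a ≡ 4 (mod 13) write a = 4 + 13t. Substituting into a ≡ 47 (mod 59) gives 13t ≡ 43 (mod 59), and since 13⁻¹ ≡ 50 (mod 59), t ≡ 26. Hence a ≡ 4 + 13·26 = 342 (mod 767).
From a ≡ 342 (mod 767) write a = 342 + 767t. Substituting into a ≡ 4 (mod 7) gives 767t ≡ 5 (mod 7), and since 4⁻¹ ≡ 2 (mod 7), t ≡ 3. Hence a ≡ 342 + 767·3 = 2643 (mod 5369).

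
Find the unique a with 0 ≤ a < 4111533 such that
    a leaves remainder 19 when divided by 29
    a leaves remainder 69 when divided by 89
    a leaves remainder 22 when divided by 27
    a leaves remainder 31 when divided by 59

The moduli are pairwise coprime; N = 29·89·27·59 = 4111533.
N/29 = 141777; 141777 ≡ 25 (mod 29); 25·7 ≡ 1, so inverse 7.
N/89 = 46197; 46197 ≡ 6 (mod 89); 6·15 ≡ 1, so inverse 15.
N/27 = 152279; 152279 ≡ 26 (mod 27); 26·26 ≡ 1, so inverse 26.
N/59 = 69687; 69687 ≡ 8 (mod 59); 8·37 ≡ 1, so inverse 37.
a ≡ 19·141777·7 + 69·46197·15 + 22·152279·26 + 31·69687·37 = 233704813.
233704813 mod 4111533 = 3458965.

3458965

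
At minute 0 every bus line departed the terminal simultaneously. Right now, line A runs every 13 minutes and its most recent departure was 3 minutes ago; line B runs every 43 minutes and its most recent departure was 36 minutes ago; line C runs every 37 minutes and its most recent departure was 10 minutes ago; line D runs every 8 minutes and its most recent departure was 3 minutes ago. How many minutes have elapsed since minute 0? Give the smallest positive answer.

103795

The moduli are pairwise coprime; N = 13·43·37·8 = 165464.
N/13 = 12728; 12728 ≡ 1 (mod 13), inverse 1.
N/43 = 3848; 3848 ≡ 21 (mod 43); 21·41 ≡ 1, so inverse 41.
N/37 = 4472; 4472 ≡ 32 (mod 37); 32·22 ≡ 1, so inverse 22.
N/8 = 20683; 20683 ≡ 3 (mod 8); 3·3 ≡ 1, so inverse 3.
t ≡ 3·12728·1 + 36·3848·41 + 10·4472·22 + 3·20683·3 = 6887819.
6887819 mod 165464 = 103795.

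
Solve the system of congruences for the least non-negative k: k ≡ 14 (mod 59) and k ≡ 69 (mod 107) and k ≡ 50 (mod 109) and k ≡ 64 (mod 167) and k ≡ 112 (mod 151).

From k ≡ 14 (mod 59) write k = 14 + 59t. Substituting into k ≡ 69 (mod 107) gives 59t ≡ 55 (mod 107), and since 59⁻¹ ≡ 78 (mod 107), t ≡ 10. Hence k ≡ 14 + 59·10 = 604 (mod 6313).
From k ≡ 604 (mod 6313) write k = 604 + 6313t. Substituting into k ≡ 50 (mod 109) gives 6313t ≡ 100 (mod 109), and since 100⁻¹ ≡ 12 (mod 109), t ≡ 1. Hence k ≡ 604 + 6313·1 = 6917 (mod 688117).
From k ≡ 6917 (mod 688117) write k = 6917 + 688117t. Substituting into k ≡ 64 (mod 167) gives 688117t ≡ 161 (mod 167), and since 77⁻¹ ≡ 154 (mod 167), t ≡ 78. Hence k ≡ 6917 + 688117·78 = 53680043 (mod 114915539).
From k ≡ 53680043 (mod 114915539) write k = 53680043 + 114915539t. Substituting into k ≡ 112 (mod 151) gives 114915539t ≡ 116 (mod 151), and since 9⁻¹ ≡ 84 (mod 151), t ≡ 80. Hence k ≡ 53680043 + 114915539·80 = 9246923163 (mod 17352246389).

9246923163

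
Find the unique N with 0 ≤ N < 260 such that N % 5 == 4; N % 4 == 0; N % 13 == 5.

44

From N ≡ 4 (mod 5) write N = 4 + 5t. Substituting into N ≡ 0 (mod 4) gives 5t ≡ 0 (mod 4), and since 1⁻¹ ≡ 1 (mod 4), t ≡ 0. Hence N ≡ 4 + 5·0 = 4 (mod 20).
From N ≡ 4 (mod 20) write N = 4 + 20t. Substituting into N ≡ 5 (mod 13) gives 20t ≡ 1 (mod 13), and since 7⁻¹ ≡ 2 (mod 13), t ≡ 2. Hence N ≡ 4 + 20·2 = 44 (mod 260).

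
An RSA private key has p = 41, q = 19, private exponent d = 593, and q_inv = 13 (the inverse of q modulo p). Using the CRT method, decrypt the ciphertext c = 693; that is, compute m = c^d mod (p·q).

264

d_p = d mod (p−1) = 593 mod 40 = 33; d_q = d mod (q−1) = 17.
m₁ = c^(d_p) mod p: c ≡ 37 (mod 41), and 37^33 mod 41 = 18.
m₂ = c^(d_q) mod q: c ≡ 9 (mod 19), and 9^17 mod 19 = 17.
h = q_inv·(m₁ − m₂) mod p = 13·(18 − 17) mod 41 = 13.
m = m₂ + h·q = 17 + 13·19 = 264.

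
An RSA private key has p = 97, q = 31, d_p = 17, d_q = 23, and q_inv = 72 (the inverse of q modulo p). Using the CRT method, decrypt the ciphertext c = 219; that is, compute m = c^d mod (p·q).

m₁ = c^(d_p) mod p: c ≡ 25 (mod 97), and 25^17 mod 97 = 2.
m₂ = c^(d_q) mod q: c ≡ 2 (mod 31), and 2^23 mod 31 = 8.
h = q_inv·(m₁ − m₂) mod p = 72·(2 − 8) mod 97 = 53.
m = m₂ + h·q = 8 + 53·31 = 1651.

1651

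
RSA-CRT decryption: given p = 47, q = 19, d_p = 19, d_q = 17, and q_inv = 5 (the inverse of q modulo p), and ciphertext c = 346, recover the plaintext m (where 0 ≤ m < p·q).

m₁ = c^(d_p) mod p: c ≡ 17 (mod 47), and 17^19 mod 47 = 24.
m₂ = c^(d_q) mod q: c ≡ 4 (mod 19), and 4^17 mod 19 = 5.
h = q_inv·(m₁ − m₂) mod p = 5·(24 − 5) mod 47 = 1.
m = m₂ + h·q = 5 + 1·19 = 24.

24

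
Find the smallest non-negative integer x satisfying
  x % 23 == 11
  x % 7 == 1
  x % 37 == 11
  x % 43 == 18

149787

The moduli are pairwise coprime; N = 23·7·37·43 = 256151.
N/23 = 11137; 11137 ≡ 5 (mod 23); 5·14 ≡ 1, so inverse 14.
N/7 = 36593; 36593 ≡ 4 (mod 7); 4·2 ≡ 1, so inverse 2.
N/37 = 6923; 6923 ≡ 4 (mod 37); 4·28 ≡ 1, so inverse 28.
N/43 = 5957; 5957 ≡ 23 (mod 43); 23·15 ≡ 1, so inverse 15.
x ≡ 11·11137·14 + 1·36593·2 + 11·6923·28 + 18·5957·15 = 5528958.
5528958 mod 256151 = 149787.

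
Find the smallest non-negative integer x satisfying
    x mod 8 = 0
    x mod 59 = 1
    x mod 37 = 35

Combine the congruences pairwise.
From x ≡ 0 (mod 8) write x = 0 + 8t. Substituting into x ≡ 1 (mod 59) gives 8t ≡ 1 (mod 59), and since 8⁻¹ ≡ 37 (mod 59), t ≡ 37. Hence x ≡ 0 + 8·37 = 296 (mod 472).
From x ≡ 296 (mod 472) write x = 296 + 472t. Substituting into x ≡ 35 (mod 37) gives 472t ≡ 35 (mod 37), and since 28⁻¹ ≡ 4 (mod 37), t ≡ 29. Hence x ≡ 296 + 472·29 = 13984 (mod 17464).

13984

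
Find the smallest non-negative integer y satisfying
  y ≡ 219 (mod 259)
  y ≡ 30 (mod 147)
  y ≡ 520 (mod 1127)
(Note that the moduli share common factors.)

32076

gcd(259, 147) = 7 and 7 | (30 − 219), so the pair is consistent; merging gives y ≡ 4881 (mod 5439), where 5439 = lcm(259, 147).
gcd(5439, 1127) = 49 and 49 | (520 − 4881), so the pair is consistent; merging gives y ≡ 32076 (mod 125097), where 125097 = lcm(5439, 1127).
The solution is unique modulo lcm(259, 147, 1127) = 125097.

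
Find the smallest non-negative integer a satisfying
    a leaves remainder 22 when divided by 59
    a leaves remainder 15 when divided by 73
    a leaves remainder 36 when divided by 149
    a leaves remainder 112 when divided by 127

The moduli are pairwise coprime; N = 59·73·149·127 = 81501361.
N/59 = 1381379; 1381379 ≡ 12 (mod 59); 12·5 ≡ 1, so inverse 5.
N/73 = 1116457; 1116457 ≡ 68 (mod 73); 68·29 ≡ 1, so inverse 29.
N/149 = 546989; 546989 ≡ 10 (mod 149); 10·15 ≡ 1, so inverse 15.
N/127 = 641743; 641743 ≡ 12 (mod 127); 12·53 ≡ 1, so inverse 53.
a ≡ 22·1381379·5 + 15·1116457·29 + 36·546989·15 + 112·641743·53 = 4742370993.
4742370993 mod 81501361 = 15292055.

15292055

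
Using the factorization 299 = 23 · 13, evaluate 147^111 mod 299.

Mod 23: 147 ≡ 9; by Fermat, exponent reduces to 111 mod 22 = 1; 9^1 ≡ 9 (mod 23).
Mod 13: 147 ≡ 4; by Fermat, exponent reduces to 111 mod 12 = 3; 4^3 ≡ 12 (mod 13).
Combine by CRT: x ≡ 9 (mod 23), x ≡ 12 (mod 13) ⇒ x ≡ 285 (mod 299).

285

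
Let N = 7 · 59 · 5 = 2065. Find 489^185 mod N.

Mod 7: 489 ≡ 6; by Fermat, exponent reduces to 185 mod 6 = 5; 6^5 ≡ 6 (mod 7).
Mod 59: 489 ≡ 17; by Fermat, exponent reduces to 185 mod 58 = 11; 17^11 ≡ 27 (mod 59).
Mod 5: 489 ≡ 4; by Fermat, exponent reduces to 185 mod 4 = 1; 4^1 ≡ 4 (mod 5).
Combine by CRT: x ≡ 6 (mod 7), x ≡ 27 (mod 59), x ≡ 4 (mod 5) ⇒ x ≡ 1679 (mod 2065).

1679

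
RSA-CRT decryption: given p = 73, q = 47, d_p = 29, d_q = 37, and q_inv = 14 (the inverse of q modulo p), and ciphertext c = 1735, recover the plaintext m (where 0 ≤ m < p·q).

m₁ = c^(d_p) mod p: c ≡ 56 (mod 73), and 56^29 mod 73 = 66.
m₂ = c^(d_q) mod q: c ≡ 43 (mod 47), and 43^37 mod 47 = 15.
h = q_inv·(m₁ − m₂) mod p = 14·(66 − 15) mod 73 = 57.
m = m₂ + h·q = 15 + 57·47 = 2694.

2694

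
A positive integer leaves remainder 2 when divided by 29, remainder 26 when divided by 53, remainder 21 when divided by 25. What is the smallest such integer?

From x ≡ 2 (mod 29) write x = 2 + 29t. Substituting into x ≡ 26 (mod 53) gives 29t ≡ 24 (mod 53), and since 29⁻¹ ≡ 11 (mod 53), t ≡ 52. Hence x ≡ 2 + 29·52 = 1510 (mod 1537).
From x ≡ 1510 (mod 1537) write x = 1510 + 1537t. Substituting into x ≡ 21 (mod 25) gives 1537t ≡ 11 (mod 25), and since 12⁻¹ ≡ 23 (mod 25), t ≡ 3. Hence x ≡ 1510 + 1537·3 = 6121 (mod 38425).

6121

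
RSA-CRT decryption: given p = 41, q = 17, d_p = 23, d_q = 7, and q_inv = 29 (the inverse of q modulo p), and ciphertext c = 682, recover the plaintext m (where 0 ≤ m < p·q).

m₁ = c^(d_p) mod p: c ≡ 26 (mod 41), and 26^23 mod 41 = 13.
m₂ = c^(d_q) mod q: c ≡ 2 (mod 17), and 2^7 mod 17 = 9.
h = q_inv·(m₁ − m₂) mod p = 29·(13 − 9) mod 41 = 34.
m = m₂ + h·q = 9 + 34·17 = 587.

587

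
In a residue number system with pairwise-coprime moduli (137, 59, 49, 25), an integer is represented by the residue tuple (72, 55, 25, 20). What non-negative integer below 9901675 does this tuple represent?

From x ≡ 72 (mod 137) write x = 72 + 137t. Substituting into x ≡ 55 (mod 59) gives 137t ≡ 42 (mod 59), and since 19⁻¹ ≡ 28 (mod 59), t ≡ 55. Hence x ≡ 72 + 137·55 = 7607 (mod 8083).
From x ≡ 7607 (mod 8083) write x = 7607 + 8083t. Substituting into x ≡ 25 (mod 49) gives 8083t ≡ 13 (mod 49), and since 47⁻¹ ≡ 24 (mod 49), t ≡ 18. Hence x ≡ 7607 + 8083·18 = 153101 (mod 396067).
From x ≡ 153101 (mod 396067) write x = 153101 + 396067t. Substituting into x ≡ 20 (mod 25) gives 396067t ≡ 19 (mod 25), and since 17⁻¹ ≡ 3 (mod 25), t ≡ 7. Hence x ≡ 153101 + 396067·7 = 2925570 (mod 9901675).

2925570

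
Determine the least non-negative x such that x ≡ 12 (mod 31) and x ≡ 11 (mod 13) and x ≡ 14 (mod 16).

5406

The moduli are pairwise coprime; N = 31·13·16 = 6448.
N/31 = 208; 208 ≡ 22 (mod 31); 22·24 ≡ 1, so inverse 24.
N/13 = 496; 496 ≡ 2 (mod 13); 2·7 ≡ 1, so inverse 7.
N/16 = 403; 403 ≡ 3 (mod 16); 3·11 ≡ 1, so inverse 11.
x ≡ 12·208·24 + 11·496·7 + 14·403·11 = 160158.
160158 mod 6448 = 5406.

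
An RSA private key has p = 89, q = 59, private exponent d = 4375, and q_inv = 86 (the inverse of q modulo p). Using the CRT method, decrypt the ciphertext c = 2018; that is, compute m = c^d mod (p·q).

2985

d_p = d mod (p−1) = 4375 mod 88 = 63; d_q = d mod (q−1) = 25.
m₁ = c^(d_p) mod p: c ≡ 60 (mod 89), and 60^63 mod 89 = 48.
m₂ = c^(d_q) mod q: c ≡ 12 (mod 59), and 12^25 mod 59 = 35.
h = q_inv·(m₁ − m₂) mod p = 86·(48 − 35) mod 89 = 50.
m = m₂ + h·q = 35 + 50·59 = 2985.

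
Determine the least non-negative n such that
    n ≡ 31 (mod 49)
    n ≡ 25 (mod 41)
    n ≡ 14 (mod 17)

Combine the congruences pairwise.
From n ≡ 31 (mod 49) write n = 31 + 49t. Substituting into n ≡ 25 (mod 41) gives 49t ≡ 35 (mod 41), and since 8⁻¹ ≡ 36 (mod 41), t ≡ 30. Hence n ≡ 31 + 49·30 = 1501 (mod 2009).
From n ≡ 1501 (mod 2009) write n = 1501 + 2009t. Substituting into n ≡ 14 (mod 17) gives 2009t ≡ 9 (mod 17), and since 3⁻¹ ≡ 6 (mod 17), t ≡ 3. Hence n ≡ 1501 + 2009·3 = 7528 (mod 34153).

7528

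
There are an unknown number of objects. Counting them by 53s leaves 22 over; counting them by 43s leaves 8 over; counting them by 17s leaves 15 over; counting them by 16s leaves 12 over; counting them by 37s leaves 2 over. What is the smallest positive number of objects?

12233164

From N ≡ 22 (mod 53) write N = 22 + 53t. Substituting into N ≡ 8 (mod 43) gives 53t ≡ 29 (mod 43), and since 10⁻¹ ≡ 13 (mod 43), t ≡ 33. Hence N ≡ 22 + 53·33 = 1771 (mod 2279).
From N ≡ 1771 (mod 2279) write N = 1771 + 2279t. Substituting into N ≡ 15 (mod 17) gives 2279t ≡ 12 (mod 17), and since 1⁻¹ ≡ 1 (mod 17), t ≡ 12. Hence N ≡ 1771 + 2279·12 = 29119 (mod 38743).
From N ≡ 29119 (mod 38743) write N = 29119 + 38743t. Substituting into N ≡ 12 (mod 16) gives 38743t ≡ 13 (mod 16), and since 7⁻¹ ≡ 7 (mod 16), t ≡ 11. Hence N ≡ 29119 + 38743·11 = 455292 (mod 619888).
From N ≡ 455292 (mod 619888) write N = 455292 + 619888t. Substituting into N ≡ 2 (mod 37) gives 619888t ≡ 32 (mod 37), and since 27⁻¹ ≡ 11 (mod 37), t ≡ 19. Hence N ≡ 455292 + 619888·19 = 12233164 (mod 22935856).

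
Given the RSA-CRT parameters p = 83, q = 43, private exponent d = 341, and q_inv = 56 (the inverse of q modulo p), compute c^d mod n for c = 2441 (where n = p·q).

d_p = d mod (p−1) = 341 mod 82 = 13; d_q = d mod (q−1) = 5.
m₁ = c^(d_p) mod p: c ≡ 34 (mod 83), and 34^13 mod 83 = 8.
m₂ = c^(d_q) mod q: c ≡ 33 (mod 43), and 33^5 mod 43 = 18.
h = q_inv·(m₁ − m₂) mod p = 56·(8 − 18) mod 83 = 21.
m = m₂ + h·q = 18 + 21·43 = 921.

921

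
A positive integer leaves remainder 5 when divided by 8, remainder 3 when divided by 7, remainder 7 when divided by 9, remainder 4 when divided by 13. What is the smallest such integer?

From n ≡ 5 (mod 8) write n = 5 + 8t. Substituting into n ≡ 3 (mod 7) gives 8t ≡ 5 (mod 7), and since 1⁻¹ ≡ 1 (mod 7), t ≡ 5. Hence n ≡ 5 + 8·5 = 45 (mod 56).
From n ≡ 45 (mod 56) write n = 45 + 56t. Substituting into n ≡ 7 (mod 9) gives 56t ≡ 7 (mod 9), and since 2⁻¹ ≡ 5 (mod 9), t ≡ 8. Hence n ≡ 45 + 56·8 = 493 (mod 504).
From n ≡ 493 (mod 504) write n = 493 + 504t. Substituting into n ≡ 4 (mod 13) gives 504t ≡ 5 (mod 13), and since 10⁻¹ ≡ 4 (mod 13), t ≡ 7. Hence n ≡ 493 + 504·7 = 4021 (mod 6552).

4021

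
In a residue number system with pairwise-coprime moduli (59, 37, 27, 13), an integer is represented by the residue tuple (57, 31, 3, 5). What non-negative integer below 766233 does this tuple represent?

The moduli are pairwise coprime; N = 59·37·27·13 = 766233.
N/59 = 12987; 12987 ≡ 7 (mod 59); 7·17 ≡ 1, so inverse 17.
N/37 = 20709; 20709 ≡ 26 (mod 37); 26·10 ≡ 1, so inverse 10.
N/27 = 28379; 28379 ≡ 2 (mod 27); 2·14 ≡ 1, so inverse 14.
N/13 = 58941; 58941 ≡ 12 (mod 13); 12·12 ≡ 1, so inverse 12.
x ≡ 57·12987·17 + 31·20709·10 + 3·28379·14 + 5·58941·12 = 23732571.
23732571 mod 766233 = 745581.

745581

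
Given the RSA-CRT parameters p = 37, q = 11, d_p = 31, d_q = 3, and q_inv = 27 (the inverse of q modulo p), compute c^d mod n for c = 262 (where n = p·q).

m₁ = c^(d_p) mod p: c ≡ 3 (mod 37), and 3^31 mod 37 = 30.
m₂ = c^(d_q) mod q: c ≡ 9 (mod 11), and 9^3 mod 11 = 3.
h = q_inv·(m₁ − m₂) mod p = 27·(30 − 3) mod 37 = 26.
m = m₂ + h·q = 3 + 26·11 = 289.

289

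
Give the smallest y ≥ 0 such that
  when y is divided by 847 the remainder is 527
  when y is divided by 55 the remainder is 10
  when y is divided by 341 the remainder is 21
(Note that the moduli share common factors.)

Combine the congruences pairwise.
gcd(847, 55) = 11 and 11 | (10 − 527), so the pair is consistent; merging gives y ≡ 3915 (mod 4235), where 4235 = lcm(847, 55).
gcd(4235, 341) = 11 and 11 | (21 − 3915), so the pair is consistent; merging gives y ≡ 130965 (mod 131285), where 131285 = lcm(4235, 341).
The solution is unique modulo lcm(847, 55, 341) = 131285.

130965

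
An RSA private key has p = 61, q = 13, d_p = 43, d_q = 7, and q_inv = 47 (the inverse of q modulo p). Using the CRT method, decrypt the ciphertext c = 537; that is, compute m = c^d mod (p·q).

524

m₁ = c^(d_p) mod p: c ≡ 49 (mod 61), and 49^43 mod 61 = 36.
m₂ = c^(d_q) mod q: c ≡ 4 (mod 13), and 4^7 mod 13 = 4.
h = q_inv·(m₁ − m₂) mod p = 47·(36 − 4) mod 61 = 40.
m = m₂ + h·q = 4 + 40·13 = 524.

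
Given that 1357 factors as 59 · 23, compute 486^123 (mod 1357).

446

Mod 59: 486 ≡ 14; by Fermat, exponent reduces to 123 mod 58 = 7; 14^7 ≡ 33 (mod 59).
Mod 23: 486 ≡ 3; by Fermat, exponent reduces to 123 mod 22 = 13; 3^13 ≡ 9 (mod 23).
Combine by CRT: x ≡ 33 (mod 59), x ≡ 9 (mod 23) ⇒ x ≡ 446 (mod 1357).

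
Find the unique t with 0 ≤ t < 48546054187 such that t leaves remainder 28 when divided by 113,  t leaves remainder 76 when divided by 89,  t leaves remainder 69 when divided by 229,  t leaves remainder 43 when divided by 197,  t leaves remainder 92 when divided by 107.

48544455378

From t ≡ 28 (mod 113) write t = 28 + 113s. Substituting into t ≡ 76 (mod 89) gives 113s ≡ 48 (mod 89), and since 24⁻¹ ≡ 26 (mod 89), s ≡ 2. Hence t ≡ 28 + 113·2 = 254 (mod 10057).
From t ≡ 254 (mod 10057) write t = 254 + 10057s. Substituting into t ≡ 69 (mod 229) gives 10057s ≡ 44 (mod 229), and since 210⁻¹ ≡ 12 (mod 229), s ≡ 70. Hence t ≡ 254 + 10057·70 = 704244 (mod 2303053).
From t ≡ 704244 (mod 2303053) write t = 704244 + 2303053s. Substituting into t ≡ 43 (mod 197) gives 2303053s ≡ 74 (mod 197), and since 123⁻¹ ≡ 189 (mod 197), s ≡ 196. Hence t ≡ 704244 + 2303053·196 = 452102632 (mod 453701441).
From t ≡ 452102632 (mod 453701441) write t = 452102632 + 453701441s. Substituting into t ≡ 92 (mod 107) gives 453701441s ≡ 66 (mod 107), and since 41⁻¹ ≡ 47 (mod 107), s ≡ 106. Hence t ≡ 452102632 + 453701441·106 = 48544455378 (mod 48546054187).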